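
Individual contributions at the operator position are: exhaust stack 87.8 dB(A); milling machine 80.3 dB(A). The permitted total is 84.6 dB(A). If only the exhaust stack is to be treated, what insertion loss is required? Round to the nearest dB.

Everything except the exhaust stack sums to 10^(80.3/10) = 1.072e+08 in linear terms, 80.30 dB(A).
To meet 84.6 dB(A) overall, the treated exhaust stack may contribute at most 10^(84.6/10) − 1.072e+08 = 1.813e+08, i.e. 82.58 dB(A).
So the exhaust stack must be reduced from 87.8 to 82.58 dB(A): IL = 5.22 dB.

5 dB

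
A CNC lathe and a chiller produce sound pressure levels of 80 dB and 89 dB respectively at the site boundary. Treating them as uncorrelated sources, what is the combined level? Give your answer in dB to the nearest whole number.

For uncorrelated sources the intensities add, so convert each level to linear form, sum, and take 10·log₁₀ of the total.
Σ 10^(L/10) = 10^(80/10) + 10^(89/10) = 8.943e+08.
L_total = 10·log₁₀(8.943e+08) = 89.51 dB.

90 dB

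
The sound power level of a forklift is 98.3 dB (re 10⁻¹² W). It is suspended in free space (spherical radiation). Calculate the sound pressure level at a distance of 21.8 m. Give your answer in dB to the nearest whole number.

61 dB

Free-field spherical radiation: L_p = L_w − 10·log₁₀(4π·r²), r = 21.8 m.
4π·r² = 5972 m², 10·log₁₀ of that is 37.761 dB.
L_p = 98.3 − 37.761 = 60.54 dB.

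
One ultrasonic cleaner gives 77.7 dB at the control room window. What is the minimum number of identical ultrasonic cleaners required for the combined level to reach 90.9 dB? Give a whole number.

21

The shortfall is 90.9 − 77.7 = 13.2 dB, and N units add 10·log₁₀ N, so need 10·log₁₀ N ≥ 13.2.
N ≥ 10^(13.2/10) = 20.893, so N = 21.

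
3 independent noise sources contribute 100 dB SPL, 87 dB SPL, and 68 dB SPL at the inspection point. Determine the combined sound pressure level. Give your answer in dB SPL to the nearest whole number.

100 dB SPL

For uncorrelated sources the intensities add, so convert each level to linear form, sum, and take 10·log₁₀ of the total.
Σ 10^(L/10) = 10^(100/10) + 10^(87/10) + 10^(68/10) = 1.051e+10.
L_total = 10·log₁₀(1.051e+10) = 100.21 dB SPL.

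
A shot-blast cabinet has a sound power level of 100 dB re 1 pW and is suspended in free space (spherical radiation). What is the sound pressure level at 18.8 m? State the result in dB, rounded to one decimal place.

The power spreads over a sphere of area 4π·r², so L_p = L_w − 10·log₁₀(4π·r²).
4π·r² = 4441 m², 10·log₁₀ of that is 36.475 dB.
L_p = 100 − 36.475 = 63.52 dB.

63.5 dB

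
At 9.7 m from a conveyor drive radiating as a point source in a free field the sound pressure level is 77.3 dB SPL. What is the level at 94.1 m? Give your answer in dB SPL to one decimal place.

For a point source, L₂ = L₁ − 20·log₁₀(r₂/r₁).
L₂ = 77.3 − 20·log₁₀(94.1/9.7) = 77.3 − 19.736 = 57.56 dB SPL.

57.6 dB SPL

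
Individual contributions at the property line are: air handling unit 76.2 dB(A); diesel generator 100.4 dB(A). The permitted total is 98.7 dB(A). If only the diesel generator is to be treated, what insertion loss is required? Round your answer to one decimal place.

Fixed contribution from the other source: Σ 10^(L/10) = 10^(76.2/10) = 4.169e+07 (76.20 dB(A)).
To meet 98.7 dB(A) overall, the treated diesel generator may contribute at most 10^(98.7/10) − 4.169e+07 = 7.371e+09, i.e. 98.68 dB(A).
Required insertion loss = 100.4 − 98.68 = 1.72 dB.

1.7 dB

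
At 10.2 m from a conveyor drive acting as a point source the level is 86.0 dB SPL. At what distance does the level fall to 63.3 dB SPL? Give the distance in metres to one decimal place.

139.2 m

For a point source L₁ − L₂ = 20·log₁₀(r₂/r₁), so r₂ = r₁·10^((L₁−L₂)/20).
r₂ = 10.2·10^((86.0−63.3)/20) = 10.2·10^(22.7/20) = 139.19 m.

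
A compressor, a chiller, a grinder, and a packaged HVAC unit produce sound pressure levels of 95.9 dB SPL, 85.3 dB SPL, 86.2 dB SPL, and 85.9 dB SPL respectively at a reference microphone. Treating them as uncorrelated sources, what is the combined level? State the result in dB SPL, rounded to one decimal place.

97.0 dB SPL

Incoherent sources combine by intensity addition: L_total = 10·log₁₀(Σ 10^(L_i/10)).
Σ 10^(L/10) = 10^(95.9/10) + 10^(85.3/10) + 10^(86.2/10) + 10^(85.9/10) = 5.035e+09.
L_total = 10·log₁₀(5.035e+09) = 97.02 dB SPL.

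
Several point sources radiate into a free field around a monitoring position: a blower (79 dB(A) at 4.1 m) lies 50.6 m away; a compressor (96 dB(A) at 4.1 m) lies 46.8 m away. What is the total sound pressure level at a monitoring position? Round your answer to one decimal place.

74.9 dB(A)

Apply inverse-square spreading to bring every level to the receiver, then sum 10^(L/10).
blower: 79 − 20·log₁₀(50.6/4.1) = 79 − 21.83 = 57.17 dB(A).
compressor: 96 − 20·log₁₀(46.8/4.1) = 96 − 21.15 = 74.85 dB(A).
Σ 10^(L/10) = 3.108e+07 → L_total = 10·log₁₀(3.108e+07) = 74.92 dB(A).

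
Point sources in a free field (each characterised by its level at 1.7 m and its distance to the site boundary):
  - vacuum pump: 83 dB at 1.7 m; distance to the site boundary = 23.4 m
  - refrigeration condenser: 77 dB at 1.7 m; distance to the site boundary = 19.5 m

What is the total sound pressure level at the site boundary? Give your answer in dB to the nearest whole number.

Apply inverse-square spreading to bring every level to the receiver, then sum 10^(L/10).
vacuum pump: 83 − 20·log₁₀(23.4/1.7) = 83 − 22.78 = 60.22 dB.
refrigeration condenser: 77 − 20·log₁₀(19.5/1.7) = 77 − 21.19 = 55.81 dB.
Σ 10^(L/10) = 1.434e+06 → L_total = 10·log₁₀(1.434e+06) = 61.57 dB.

62 dB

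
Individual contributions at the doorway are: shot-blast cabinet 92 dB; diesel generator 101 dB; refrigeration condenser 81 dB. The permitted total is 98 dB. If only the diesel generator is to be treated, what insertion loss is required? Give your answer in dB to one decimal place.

4.4 dB

Everything except the diesel generator sums to 10^(92/10) + 10^(81/10) = 1.711e+09 in linear terms, 92.33 dB.
To meet 98 dB overall, the treated diesel generator may contribute at most 10^(98/10) − 1.711e+09 = 4.599e+09, i.e. 96.63 dB.
Required insertion loss = 101 − 96.63 = 4.37 dB.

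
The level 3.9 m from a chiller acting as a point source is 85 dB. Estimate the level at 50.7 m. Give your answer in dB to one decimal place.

For a point source, L₂ = L₁ − 20·log₁₀(r₂/r₁).
L₂ = 85 − 20·log₁₀(50.7/3.9) = 85 − 22.279 = 62.72 dB.

62.7 dB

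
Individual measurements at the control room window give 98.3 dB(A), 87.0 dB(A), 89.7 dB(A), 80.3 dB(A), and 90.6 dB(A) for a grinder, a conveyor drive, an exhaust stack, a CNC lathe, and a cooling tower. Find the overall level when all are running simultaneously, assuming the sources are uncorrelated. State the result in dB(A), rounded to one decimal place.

99.8 dB(A)

Incoherent sources combine by intensity addition: L_total = 10·log₁₀(Σ 10^(L_i/10)).
Σ 10^(L/10) = 10^(98.3/10) + 10^(87.0/10) + 10^(89.7/10) + 10^(80.3/10) + 10^(90.6/10) = 9.451e+09.
L_total = 10·log₁₀(9.451e+09) = 99.75 dB(A).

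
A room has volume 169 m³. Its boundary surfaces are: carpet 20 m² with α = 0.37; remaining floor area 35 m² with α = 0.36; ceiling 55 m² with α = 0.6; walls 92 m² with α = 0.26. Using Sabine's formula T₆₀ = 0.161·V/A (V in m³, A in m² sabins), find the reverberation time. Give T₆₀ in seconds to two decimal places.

0.35 s

Summing Sᵢαᵢ: 20·0.37 + 35·0.36 + 55·0.6 + 92·0.26 = 76.92 m².
T₆₀ = 0.161 × 169 / 76.92 = 0.354 s.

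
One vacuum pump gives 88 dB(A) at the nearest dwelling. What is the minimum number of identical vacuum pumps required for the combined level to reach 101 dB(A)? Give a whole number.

Need L₁ + 10·log₁₀ N ≥ 101, i.e. log₁₀ N ≥ 1.30.
N ≥ 10^(13.0/10) = 19.953, so N = 20.

20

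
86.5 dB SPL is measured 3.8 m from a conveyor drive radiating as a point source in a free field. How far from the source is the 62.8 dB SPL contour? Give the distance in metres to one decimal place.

58.2 m

For a point source L₁ − L₂ = 20·log₁₀(r₂/r₁), so r₂ = r₁·10^((L₁−L₂)/20).
r₂ = 3.8·10^((86.5−62.8)/20) = 3.8·10^(23.7/20) = 58.18 m.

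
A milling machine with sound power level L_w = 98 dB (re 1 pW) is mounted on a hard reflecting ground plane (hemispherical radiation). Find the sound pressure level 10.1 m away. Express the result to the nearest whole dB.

Free-field hemispherical radiation: L_p = L_w − 10·log₁₀(2π·r²), r = 10.1 m.
2π·r² = 640.9 m², 10·log₁₀ of that is 28.068 dB.
L_p = 98 − 28.068 = 69.93 dB.

70 dB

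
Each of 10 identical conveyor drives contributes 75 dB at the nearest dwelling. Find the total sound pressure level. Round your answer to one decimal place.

L_total = L₁ + 10·log₁₀ N for N identical incoherent sources.
L_total = 75 + 10·log₁₀(10) = 75 + 10.000 = 85.00 dB.

85.0 dB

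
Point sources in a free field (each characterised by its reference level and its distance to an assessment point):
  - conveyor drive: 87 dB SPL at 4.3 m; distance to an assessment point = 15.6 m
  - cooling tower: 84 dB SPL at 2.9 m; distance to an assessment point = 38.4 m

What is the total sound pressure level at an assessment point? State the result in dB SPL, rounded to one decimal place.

Propagate each source to the receiver with L = L_ref − 20·log₁₀(r/r_ref), then add intensities.
conveyor drive: 87 − 20·log₁₀(15.6/4.3) = 87 − 11.19 = 75.81 dB SPL.
cooling tower: 84 − 20·log₁₀(38.4/2.9) = 84 − 22.44 = 61.56 dB SPL.
Σ 10^(L/10) = 3.951e+07 → L_total = 10·log₁₀(3.951e+07) = 75.97 dB SPL.

76.0 dB SPL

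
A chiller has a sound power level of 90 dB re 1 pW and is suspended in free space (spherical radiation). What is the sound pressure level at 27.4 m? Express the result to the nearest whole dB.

The power spreads over a sphere of area 4π·r², so L_p = L_w − 10·log₁₀(4π·r²).
4π·r² = 9434 m², 10·log₁₀ of that is 39.747 dB.
L_p = 90 − 39.747 = 50.25 dB.

50 dB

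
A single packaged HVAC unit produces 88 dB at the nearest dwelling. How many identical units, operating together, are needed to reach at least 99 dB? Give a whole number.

13

Need L₁ + 10·log₁₀ N ≥ 99, i.e. log₁₀ N ≥ 1.10.
N ≥ 10^(11.0/10) = 12.589, so N = 13.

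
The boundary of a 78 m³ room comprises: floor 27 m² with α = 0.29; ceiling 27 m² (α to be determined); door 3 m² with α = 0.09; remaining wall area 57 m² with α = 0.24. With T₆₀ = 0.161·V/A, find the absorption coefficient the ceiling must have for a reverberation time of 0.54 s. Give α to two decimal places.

Required total absorption A = 0.161·78/0.54 = 23.26 m².
Absorption from the other surfaces = 27·0.29 + 3·0.09 + 57·0.24 = 21.78 m², so the ceiling must supply 1.48 m² over 27 m².
α = 1.48/27 = 0.055.

0.05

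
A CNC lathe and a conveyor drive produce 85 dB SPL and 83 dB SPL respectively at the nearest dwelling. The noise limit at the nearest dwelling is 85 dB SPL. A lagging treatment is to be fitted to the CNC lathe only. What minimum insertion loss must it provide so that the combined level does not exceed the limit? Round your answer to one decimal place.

Everything except the CNC lathe sums to 10^(83/10) = 1.995e+08 in linear terms, 83.00 dB SPL.
To meet 85 dB SPL overall, the treated CNC lathe may contribute at most 10^(85/10) − 1.995e+08 = 1.167e+08, i.e. 80.67 dB SPL.
Required insertion loss = 85 − 80.67 = 4.33 dB.

4.3 dB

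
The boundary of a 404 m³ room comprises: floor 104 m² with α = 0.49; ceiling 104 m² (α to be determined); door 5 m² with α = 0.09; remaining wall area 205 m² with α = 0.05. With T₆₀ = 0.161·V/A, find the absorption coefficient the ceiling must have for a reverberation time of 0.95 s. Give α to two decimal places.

0.07

A = 0.161·V/T₆₀ = 0.161·404/0.95 = 68.47 m² sabins.
Absorption from the other surfaces = 104·0.49 + 5·0.09 + 205·0.05 = 61.66 m², so the ceiling must supply 6.81 m² over 104 m².
α = 6.81/104 = 0.065.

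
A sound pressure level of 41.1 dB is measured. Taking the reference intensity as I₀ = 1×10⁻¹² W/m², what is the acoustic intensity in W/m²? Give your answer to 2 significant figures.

I = I₀·10^(L/10) = 10⁻¹² × 10^(41.1/10) = 10^(-7.890).

1.3e-08 W/m²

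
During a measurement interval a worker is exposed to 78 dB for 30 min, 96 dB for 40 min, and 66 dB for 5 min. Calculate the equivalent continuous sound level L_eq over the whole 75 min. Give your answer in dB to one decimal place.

L_eq = 10·log₁₀[(1/T)·Σ tᵢ·10^(Lᵢ/10)] with T = 75 min.
Σ tᵢ·10^(Lᵢ/10) = 30·10^(78/10) + 40·10^(96/10) + 5·10^(66/10) = 1.612e+11.
L_eq = 10·log₁₀(1.612e+11/75) = 93.32 dB.

93.3 dB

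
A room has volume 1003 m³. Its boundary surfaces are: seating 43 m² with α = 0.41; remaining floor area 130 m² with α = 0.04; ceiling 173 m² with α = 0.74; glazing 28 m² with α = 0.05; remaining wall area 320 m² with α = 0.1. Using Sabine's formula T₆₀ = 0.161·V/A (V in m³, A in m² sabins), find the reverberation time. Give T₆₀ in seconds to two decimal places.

0.88 s

A = Σ Sᵢαᵢ = 43·0.41 + 130·0.04 + 173·0.74 + 28·0.05 + 320·0.1 = 184.25 m².
T₆₀ = 0.161 × 1003 / 184.25 = 0.876 s.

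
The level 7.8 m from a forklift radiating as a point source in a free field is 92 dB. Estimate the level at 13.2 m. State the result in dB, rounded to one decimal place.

87.4 dB

Point-source attenuation: ΔL = 20·log₁₀(r₂/r₁) = 20·log₁₀(13.2/7.8) = 4.570 dB.
L₂ = 92 − 20·log₁₀(13.2/7.8) = 92 − 4.570 = 87.43 dB.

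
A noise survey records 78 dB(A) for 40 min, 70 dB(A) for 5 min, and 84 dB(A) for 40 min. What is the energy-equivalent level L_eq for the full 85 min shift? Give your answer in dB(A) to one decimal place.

81.7 dB(A)

Weight each interval's intensity by its duration and average over T = 85 min:
Σ tᵢ·10^(Lᵢ/10) = 40·10^(78/10) + 5·10^(70/10) + 40·10^(84/10) = 1.262e+10.
L_eq = 10·log₁₀(1.262e+10/85) = 81.72 dB(A).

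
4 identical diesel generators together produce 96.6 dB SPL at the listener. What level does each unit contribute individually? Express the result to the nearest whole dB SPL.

91 dB SPL

For N identical incoherent sources L_total = L₁ + 10·log₁₀ N, so L₁ = 96.6 − 10·log₁₀(4) = 96.6 − 6.021.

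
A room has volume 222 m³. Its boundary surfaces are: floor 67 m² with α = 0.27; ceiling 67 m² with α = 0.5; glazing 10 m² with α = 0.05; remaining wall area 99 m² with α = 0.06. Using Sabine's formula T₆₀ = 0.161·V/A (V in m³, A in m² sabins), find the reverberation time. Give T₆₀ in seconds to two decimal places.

Summing Sᵢαᵢ: 67·0.27 + 67·0.5 + 10·0.05 + 99·0.06 = 58.03 m².
T₆₀ = 0.161 × 222 / 58.03 = 0.616 s.

0.62 s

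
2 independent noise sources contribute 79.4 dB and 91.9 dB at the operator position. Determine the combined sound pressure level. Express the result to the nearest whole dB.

92 dB

For uncorrelated sources the intensities add, so convert each level to linear form, sum, and take 10·log₁₀ of the total.
Σ 10^(L/10) = 10^(79.4/10) + 10^(91.9/10) = 1.636e+09.
L_total = 10·log₁₀(1.636e+09) = 92.14 dB.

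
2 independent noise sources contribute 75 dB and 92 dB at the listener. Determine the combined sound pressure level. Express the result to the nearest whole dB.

92 dB

Incoherent sources combine by intensity addition: L_total = 10·log₁₀(Σ 10^(L_i/10)).
Σ 10^(L/10) = 10^(75/10) + 10^(92/10) = 1.617e+09.
L_total = 10·log₁₀(1.617e+09) = 92.09 dB.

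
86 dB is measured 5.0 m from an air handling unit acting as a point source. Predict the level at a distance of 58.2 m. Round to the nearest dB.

Spherical spreading from a point source gives a 20·log₁₀(r₂/r₁) drop.
L₂ = 86 − 20·log₁₀(58.2/5.0) = 86 − 21.319 = 64.68 dB.

65 dB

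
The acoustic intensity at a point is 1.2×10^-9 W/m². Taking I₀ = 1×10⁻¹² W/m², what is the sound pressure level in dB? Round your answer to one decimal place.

30.8 dB

L = 10·log₁₀(I/I₀) = 10·log₁₀(1.2×10^-9/10⁻¹²) = 10·log₁₀(1.2×10^3).
L = 10·(0.0792 + 3) = 30.79 dB.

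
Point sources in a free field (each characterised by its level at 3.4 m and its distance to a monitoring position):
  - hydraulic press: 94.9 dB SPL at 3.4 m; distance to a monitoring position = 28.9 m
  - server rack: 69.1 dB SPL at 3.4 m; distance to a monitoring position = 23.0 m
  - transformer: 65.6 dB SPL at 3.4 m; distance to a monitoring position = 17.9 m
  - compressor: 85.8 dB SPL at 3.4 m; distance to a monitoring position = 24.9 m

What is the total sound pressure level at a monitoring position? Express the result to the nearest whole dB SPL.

Propagate each source to the receiver with L = L_ref − 20·log₁₀(r/r_ref), then add intensities.
hydraulic press: 94.9 − 20·log₁₀(28.9/3.4) = 94.9 − 18.59 = 76.31 dB SPL.
server rack: 69.1 − 20·log₁₀(23.0/3.4) = 69.1 − 16.60 = 52.50 dB SPL.
transformer: 65.6 − 20·log₁₀(17.9/3.4) = 65.6 − 14.43 = 51.17 dB SPL.
compressor: 85.8 − 20·log₁₀(24.9/3.4) = 85.8 − 17.29 = 68.51 dB SPL.
Σ 10^(L/10) = 5.017e+07 → L_total = 10·log₁₀(5.017e+07) = 77.00 dB SPL.

77 dB SPL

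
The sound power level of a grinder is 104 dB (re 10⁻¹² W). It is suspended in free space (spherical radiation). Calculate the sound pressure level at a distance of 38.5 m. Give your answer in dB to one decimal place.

L_p = L_w − 10·log₁₀(4π·r²) with r = 38.5 m.
4π·r² = 1.863e+04 m², 10·log₁₀ of that is 42.701 dB.
L_p = 104 − 42.701 = 61.30 dB.

61.3 dB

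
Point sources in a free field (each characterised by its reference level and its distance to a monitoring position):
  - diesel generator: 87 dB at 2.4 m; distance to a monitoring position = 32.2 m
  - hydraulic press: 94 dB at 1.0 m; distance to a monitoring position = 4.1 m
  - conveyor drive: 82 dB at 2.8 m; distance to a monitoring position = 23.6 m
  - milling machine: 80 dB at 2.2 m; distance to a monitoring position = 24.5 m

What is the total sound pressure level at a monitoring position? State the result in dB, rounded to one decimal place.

First find each source's level at the receiver (point-source: −20·log₁₀(r/r_ref)), then combine on an intensity basis.
diesel generator: 87 − 20·log₁₀(32.2/2.4) = 87 − 22.55 = 64.45 dB.
hydraulic press: 94 − 20·log₁₀(4.1/1.0) = 94 − 12.26 = 81.74 dB.
conveyor drive: 82 − 20·log₁₀(23.6/2.8) = 82 − 18.52 = 63.48 dB.
milling machine: 80 − 20·log₁₀(24.5/2.2) = 80 − 20.93 = 59.07 dB.
Σ 10^(L/10) = 1.552e+08 → L_total = 10·log₁₀(1.552e+08) = 81.91 dB.

81.9 dB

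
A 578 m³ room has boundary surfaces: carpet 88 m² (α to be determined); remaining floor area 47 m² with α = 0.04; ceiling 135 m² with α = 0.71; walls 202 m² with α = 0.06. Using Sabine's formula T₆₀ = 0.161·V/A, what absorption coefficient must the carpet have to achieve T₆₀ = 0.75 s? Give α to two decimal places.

A = 0.161·V/T₆₀ = 0.161·578/0.75 = 124.08 m² sabins.
Absorption from the other surfaces = 47·0.04 + 135·0.71 + 202·0.06 = 109.85 m², so the carpet must supply 14.23 m² over 88 m².
α = 14.23/88 = 0.162.

0.16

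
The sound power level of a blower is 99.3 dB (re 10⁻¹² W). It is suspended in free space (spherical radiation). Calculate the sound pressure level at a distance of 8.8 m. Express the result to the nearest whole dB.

The power spreads over a sphere of area 4π·r², so L_p = L_w − 10·log₁₀(4π·r²).
4π·r² = 973.1 m², 10·log₁₀ of that is 29.882 dB.
L_p = 99.3 − 29.882 = 69.42 dB.

69 dB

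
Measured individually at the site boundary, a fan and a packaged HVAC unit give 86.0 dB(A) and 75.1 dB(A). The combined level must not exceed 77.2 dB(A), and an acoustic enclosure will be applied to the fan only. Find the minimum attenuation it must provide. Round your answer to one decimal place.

13.0 dB

Everything except the fan sums to 10^(75.1/10) = 3.236e+07 in linear terms, 75.10 dB(A).
The limit corresponds to 10^(77.2/10) = 5.248e+07; subtracting the fixed part leaves 2.012e+07 for the fan, i.e. 73.04 dB(A).
Required insertion loss = 86.0 − 73.04 = 12.96 dB.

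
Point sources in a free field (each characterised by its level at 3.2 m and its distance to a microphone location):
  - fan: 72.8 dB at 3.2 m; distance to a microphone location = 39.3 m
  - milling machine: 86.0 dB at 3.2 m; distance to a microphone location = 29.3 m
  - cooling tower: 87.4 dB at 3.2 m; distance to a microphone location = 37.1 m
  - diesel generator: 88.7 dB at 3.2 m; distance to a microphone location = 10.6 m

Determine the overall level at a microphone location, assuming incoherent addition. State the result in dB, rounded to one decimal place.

78.8 dB

Propagate each source to the receiver with L = L_ref − 20·log₁₀(r/r_ref), then add intensities.
fan: 72.8 − 20·log₁₀(39.3/3.2) = 72.8 − 21.78 = 51.02 dB.
milling machine: 86.0 − 20·log₁₀(29.3/3.2) = 86.0 − 19.23 = 66.77 dB.
cooling tower: 87.4 − 20·log₁₀(37.1/3.2) = 87.4 − 21.28 = 66.12 dB.
diesel generator: 88.7 − 20·log₁₀(10.6/3.2) = 88.7 − 10.40 = 78.30 dB.
Σ 10^(L/10) = 7.652e+07 → L_total = 10·log₁₀(7.652e+07) = 78.84 dB.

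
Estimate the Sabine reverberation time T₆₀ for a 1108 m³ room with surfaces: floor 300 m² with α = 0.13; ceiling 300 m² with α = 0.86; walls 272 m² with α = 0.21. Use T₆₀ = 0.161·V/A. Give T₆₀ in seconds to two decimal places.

0.50 s

A = Σ Sᵢαᵢ = 300·0.13 + 300·0.86 + 272·0.21 = 354.12 m².
T₆₀ = 0.161·V/A = 0.161·1108/354.12 = 0.504 s.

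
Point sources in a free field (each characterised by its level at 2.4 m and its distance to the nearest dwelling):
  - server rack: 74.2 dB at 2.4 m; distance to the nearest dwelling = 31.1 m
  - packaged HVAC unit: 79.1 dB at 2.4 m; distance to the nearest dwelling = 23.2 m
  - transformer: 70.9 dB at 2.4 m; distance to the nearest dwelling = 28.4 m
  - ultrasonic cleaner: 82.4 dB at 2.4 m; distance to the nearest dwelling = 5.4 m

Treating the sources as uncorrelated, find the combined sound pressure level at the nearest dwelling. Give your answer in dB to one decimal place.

75.5 dB

Propagate each source to the receiver with L = L_ref − 20·log₁₀(r/r_ref), then add intensities.
server rack: 74.2 − 20·log₁₀(31.1/2.4) = 74.2 − 22.25 = 51.95 dB.
packaged HVAC unit: 79.1 − 20·log₁₀(23.2/2.4) = 79.1 − 19.71 = 59.39 dB.
transformer: 70.9 − 20·log₁₀(28.4/2.4) = 70.9 − 21.46 = 49.44 dB.
ultrasonic cleaner: 82.4 − 20·log₁₀(5.4/2.4) = 82.4 − 7.04 = 75.36 dB.
Σ 10^(L/10) = 3.544e+07 → L_total = 10·log₁₀(3.544e+07) = 75.50 dB.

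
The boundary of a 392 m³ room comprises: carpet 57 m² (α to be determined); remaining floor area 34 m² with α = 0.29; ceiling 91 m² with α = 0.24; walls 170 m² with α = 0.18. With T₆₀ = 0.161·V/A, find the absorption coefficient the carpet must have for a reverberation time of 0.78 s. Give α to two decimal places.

A = 0.161·V/T₆₀ = 0.161·392/0.78 = 80.91 m² sabins.
Absorption from the other surfaces = 34·0.29 + 91·0.24 + 170·0.18 = 62.30 m², so the carpet must supply 18.61 m² over 57 m².
α = 18.61/57 = 0.327.

0.33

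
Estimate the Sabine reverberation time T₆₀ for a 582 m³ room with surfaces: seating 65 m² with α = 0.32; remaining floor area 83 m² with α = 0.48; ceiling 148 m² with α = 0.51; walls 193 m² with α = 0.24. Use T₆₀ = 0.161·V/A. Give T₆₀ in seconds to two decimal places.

Total absorption A = 65·0.32 + 83·0.48 + 148·0.51 + 193·0.24 = 182.44 m² sabins.
T₆₀ = 0.161 × 582 / 182.44 = 0.514 s.

0.51 s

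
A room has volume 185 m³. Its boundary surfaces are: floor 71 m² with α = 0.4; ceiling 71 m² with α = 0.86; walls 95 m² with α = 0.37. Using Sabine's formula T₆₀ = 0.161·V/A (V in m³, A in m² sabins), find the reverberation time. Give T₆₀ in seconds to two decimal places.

0.24 s

Total absorption A = 71·0.4 + 71·0.86 + 95·0.37 = 124.61 m² sabins.
T₆₀ = 0.161·V/A = 0.161·185/124.61 = 0.239 s.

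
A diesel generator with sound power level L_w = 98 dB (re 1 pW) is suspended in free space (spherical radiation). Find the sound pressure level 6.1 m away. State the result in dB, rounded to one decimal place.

The power spreads over a sphere of area 4π·r², so L_p = L_w − 10·log₁₀(4π·r²).
4π·r² = 467.6 m², 10·log₁₀ of that is 26.699 dB.
L_p = 98 − 26.699 = 71.30 dB.

71.3 dB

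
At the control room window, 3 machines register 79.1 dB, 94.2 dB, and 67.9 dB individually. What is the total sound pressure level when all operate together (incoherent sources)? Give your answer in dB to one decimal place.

Incoherent sources combine by intensity addition: L_total = 10·log₁₀(Σ 10^(L_i/10)).
Σ 10^(L/10) = 10^(79.1/10) + 10^(94.2/10) + 10^(67.9/10) = 2.718e+09.
L_total = 10·log₁₀(2.718e+09) = 94.34 dB.

94.3 dB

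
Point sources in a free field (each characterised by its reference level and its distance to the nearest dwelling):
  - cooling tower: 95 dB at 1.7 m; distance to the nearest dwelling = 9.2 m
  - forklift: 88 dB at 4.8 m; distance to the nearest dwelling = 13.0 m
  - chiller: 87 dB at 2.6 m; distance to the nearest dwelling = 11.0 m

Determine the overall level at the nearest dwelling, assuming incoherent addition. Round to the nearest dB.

83 dB

Apply inverse-square spreading to bring every level to the receiver, then sum 10^(L/10).
cooling tower: 95 − 20·log₁₀(9.2/1.7) = 95 − 14.67 = 80.33 dB.
forklift: 88 − 20·log₁₀(13.0/4.8) = 88 − 8.65 = 79.35 dB.
chiller: 87 − 20·log₁₀(11.0/2.6) = 87 − 12.53 = 74.47 dB.
Σ 10^(L/10) = 2.220e+08 → L_total = 10·log₁₀(2.220e+08) = 83.46 dB.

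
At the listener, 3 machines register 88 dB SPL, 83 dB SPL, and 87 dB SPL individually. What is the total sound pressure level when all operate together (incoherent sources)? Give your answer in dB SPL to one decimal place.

For uncorrelated sources the intensities add, so convert each level to linear form, sum, and take 10·log₁₀ of the total.
Σ 10^(L/10) = 10^(88/10) + 10^(83/10) + 10^(87/10) = 1.332e+09.
L_total = 10·log₁₀(1.332e+09) = 91.24 dB SPL.

91.2 dB SPL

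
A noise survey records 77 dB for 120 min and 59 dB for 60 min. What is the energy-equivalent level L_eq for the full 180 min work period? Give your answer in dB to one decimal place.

75.3 dB

Weight each interval's intensity by its duration and average over T = 180 min:
Σ tᵢ·10^(Lᵢ/10) = 120·10^(77/10) + 60·10^(59/10) = 6.062e+09.
L_eq = 10·log₁₀(6.062e+09/180) = 75.27 dB.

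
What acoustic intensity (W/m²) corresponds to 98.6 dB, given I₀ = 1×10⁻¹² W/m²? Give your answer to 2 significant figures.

0.0072 W/m²

I = I₀·10^(L/10) = 10⁻¹² × 10^(98.6/10) = 10^(-2.140).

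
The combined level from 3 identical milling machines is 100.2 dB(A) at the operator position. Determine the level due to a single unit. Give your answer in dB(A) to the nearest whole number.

Dividing the total intensity by 3 lowers the level by 10·log₁₀ 3 = 4.771 dB: L₁ = 100.2 − 4.771.

95 dB(A)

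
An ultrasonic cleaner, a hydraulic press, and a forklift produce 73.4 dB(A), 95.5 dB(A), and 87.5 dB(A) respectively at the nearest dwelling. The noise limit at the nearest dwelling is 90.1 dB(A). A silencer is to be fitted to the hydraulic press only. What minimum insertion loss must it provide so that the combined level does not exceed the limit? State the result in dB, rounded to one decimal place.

9.1 dB

Everything except the hydraulic press sums to 10^(73.4/10) + 10^(87.5/10) = 5.842e+08 in linear terms, 87.67 dB(A).
To meet 90.1 dB(A) overall, the treated hydraulic press may contribute at most 10^(90.1/10) − 5.842e+08 = 4.391e+08, i.e. 86.43 dB(A).
So the hydraulic press must be reduced from 95.5 to 86.43 dB(A): IL = 9.07 dB.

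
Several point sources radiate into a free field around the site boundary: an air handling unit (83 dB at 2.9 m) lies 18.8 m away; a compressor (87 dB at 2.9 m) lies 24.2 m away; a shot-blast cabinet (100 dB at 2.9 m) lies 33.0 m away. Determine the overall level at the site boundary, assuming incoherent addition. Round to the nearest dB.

80 dB

Apply inverse-square spreading to bring every level to the receiver, then sum 10^(L/10).
air handling unit: 83 − 20·log₁₀(18.8/2.9) = 83 − 16.24 = 66.76 dB.
compressor: 87 − 20·log₁₀(24.2/2.9) = 87 − 18.43 = 68.57 dB.
shot-blast cabinet: 100 − 20·log₁₀(33.0/2.9) = 100 − 21.12 = 78.88 dB.
Σ 10^(L/10) = 8.917e+07 → L_total = 10·log₁₀(8.917e+07) = 79.50 dB.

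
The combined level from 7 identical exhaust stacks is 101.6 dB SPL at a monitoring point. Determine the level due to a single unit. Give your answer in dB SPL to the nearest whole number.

7 equal contributions raise the level by 10·log₁₀ 7 = 8.451 dB, so each unit alone gives 101.6 − 8.451.

93 dB SPL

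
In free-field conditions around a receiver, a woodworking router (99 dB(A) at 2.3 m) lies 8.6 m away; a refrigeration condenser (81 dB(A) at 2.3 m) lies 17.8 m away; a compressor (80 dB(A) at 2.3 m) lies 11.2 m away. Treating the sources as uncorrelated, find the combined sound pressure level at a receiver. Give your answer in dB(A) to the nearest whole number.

Apply inverse-square spreading to bring every level to the receiver, then sum 10^(L/10).
woodworking router: 99 − 20·log₁₀(8.6/2.3) = 99 − 11.46 = 87.54 dB(A).
refrigeration condenser: 81 − 20·log₁₀(17.8/2.3) = 81 − 17.77 = 63.23 dB(A).
compressor: 80 − 20·log₁₀(11.2/2.3) = 80 − 13.75 = 66.25 dB(A).
Σ 10^(L/10) = 5.745e+08 → L_total = 10·log₁₀(5.745e+08) = 87.59 dB(A).

88 dB(A)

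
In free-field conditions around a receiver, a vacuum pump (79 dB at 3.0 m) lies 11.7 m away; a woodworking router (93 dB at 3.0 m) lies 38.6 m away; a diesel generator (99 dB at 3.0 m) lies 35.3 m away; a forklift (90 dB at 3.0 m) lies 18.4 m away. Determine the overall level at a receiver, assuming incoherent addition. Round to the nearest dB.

First find each source's level at the receiver (point-source: −20·log₁₀(r/r_ref)), then combine on an intensity basis.
vacuum pump: 79 − 20·log₁₀(11.7/3.0) = 79 − 11.82 = 67.18 dB.
woodworking router: 93 − 20·log₁₀(38.6/3.0) = 93 − 22.19 = 70.81 dB.
diesel generator: 99 − 20·log₁₀(35.3/3.0) = 99 − 21.41 = 77.59 dB.
forklift: 90 − 20·log₁₀(18.4/3.0) = 90 − 15.75 = 74.25 dB.
Σ 10^(L/10) = 1.012e+08 → L_total = 10·log₁₀(1.012e+08) = 80.05 dB.

80 dB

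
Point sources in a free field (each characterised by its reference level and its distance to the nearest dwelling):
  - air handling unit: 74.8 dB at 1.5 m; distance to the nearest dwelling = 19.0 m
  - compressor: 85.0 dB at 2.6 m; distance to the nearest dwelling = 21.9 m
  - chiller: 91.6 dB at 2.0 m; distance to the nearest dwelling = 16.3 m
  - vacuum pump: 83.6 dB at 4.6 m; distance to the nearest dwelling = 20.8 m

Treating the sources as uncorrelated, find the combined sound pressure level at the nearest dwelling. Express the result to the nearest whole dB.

Apply inverse-square spreading to bring every level to the receiver, then sum 10^(L/10).
air handling unit: 74.8 − 20·log₁₀(19.0/1.5) = 74.8 − 22.05 = 52.75 dB.
compressor: 85.0 − 20·log₁₀(21.9/2.6) = 85.0 − 18.51 = 66.49 dB.
chiller: 91.6 − 20·log₁₀(16.3/2.0) = 91.6 − 18.22 = 73.38 dB.
vacuum pump: 83.6 − 20·log₁₀(20.8/4.6) = 83.6 − 13.11 = 70.49 dB.
Σ 10^(L/10) = 3.761e+07 → L_total = 10·log₁₀(3.761e+07) = 75.75 dB.

76 dB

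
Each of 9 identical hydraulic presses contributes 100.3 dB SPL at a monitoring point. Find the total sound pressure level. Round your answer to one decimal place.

109.8 dB SPL

With 9 equal, uncorrelated contributions the intensity is 9× that of one unit, giving a rise of 10·log₁₀ 9.
L_total = 100.3 + 10·log₁₀(9) = 100.3 + 9.542 = 109.84 dB SPL.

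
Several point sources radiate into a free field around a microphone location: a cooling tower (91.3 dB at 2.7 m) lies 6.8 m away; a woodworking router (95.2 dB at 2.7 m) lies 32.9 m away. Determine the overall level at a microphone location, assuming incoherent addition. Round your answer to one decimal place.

83.7 dB

Propagate each source to the receiver with L = L_ref − 20·log₁₀(r/r_ref), then add intensities.
cooling tower: 91.3 − 20·log₁₀(6.8/2.7) = 91.3 − 8.02 = 83.28 dB.
woodworking router: 95.2 − 20·log₁₀(32.9/2.7) = 95.2 − 21.72 = 73.48 dB.
Σ 10^(L/10) = 2.350e+08 → L_total = 10·log₁₀(2.350e+08) = 83.71 dB.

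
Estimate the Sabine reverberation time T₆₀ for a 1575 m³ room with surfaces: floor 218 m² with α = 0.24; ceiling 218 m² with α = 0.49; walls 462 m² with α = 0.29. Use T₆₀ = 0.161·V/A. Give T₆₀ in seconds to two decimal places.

Total absorption A = 218·0.24 + 218·0.49 + 462·0.29 = 293.12 m² sabins.
T₆₀ = 0.161·V/A = 0.161·1575/293.12 = 0.865 s.

0.87 s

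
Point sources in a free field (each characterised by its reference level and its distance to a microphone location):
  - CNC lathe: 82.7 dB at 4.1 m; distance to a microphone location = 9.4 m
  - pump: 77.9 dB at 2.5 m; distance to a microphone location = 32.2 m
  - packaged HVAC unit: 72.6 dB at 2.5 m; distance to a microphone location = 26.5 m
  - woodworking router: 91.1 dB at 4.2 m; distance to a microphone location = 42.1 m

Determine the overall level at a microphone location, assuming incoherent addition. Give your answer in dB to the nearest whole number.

77 dB

Apply inverse-square spreading to bring every level to the receiver, then sum 10^(L/10).
CNC lathe: 82.7 − 20·log₁₀(9.4/4.1) = 82.7 − 7.21 = 75.49 dB.
pump: 77.9 − 20·log₁₀(32.2/2.5) = 77.9 − 22.20 = 55.70 dB.
packaged HVAC unit: 72.6 − 20·log₁₀(26.5/2.5) = 72.6 − 20.51 = 52.09 dB.
woodworking router: 91.1 − 20·log₁₀(42.1/4.2) = 91.1 − 20.02 = 71.08 dB.
Σ 10^(L/10) = 4.878e+07 → L_total = 10·log₁₀(4.878e+07) = 76.88 dB.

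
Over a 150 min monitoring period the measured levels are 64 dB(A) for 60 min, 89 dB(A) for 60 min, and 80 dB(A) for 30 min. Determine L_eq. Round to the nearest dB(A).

The energy average is taken in the linear domain: L_eq = 10·log₁₀[(Σ tᵢ·10^(Lᵢ/10))/T], T = 150 min.
Σ tᵢ·10^(Lᵢ/10) = 60·10^(64/10) + 60·10^(89/10) + 30·10^(80/10) = 5.081e+10.
L_eq = 10·log₁₀(5.081e+10/150) = 85.30 dB(A).

85 dB(A)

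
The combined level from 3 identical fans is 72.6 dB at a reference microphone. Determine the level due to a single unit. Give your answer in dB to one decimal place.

67.8 dB

For N identical incoherent sources L_total = L₁ + 10·log₁₀ N, so L₁ = 72.6 − 10·log₁₀(3) = 72.6 − 4.771.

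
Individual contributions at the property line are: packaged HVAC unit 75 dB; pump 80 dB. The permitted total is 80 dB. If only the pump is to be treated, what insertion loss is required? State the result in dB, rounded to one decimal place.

Fixed contribution from the other source: Σ 10^(L/10) = 10^(75/10) = 3.162e+07 (75.00 dB).
The limit corresponds to 10^(80/10) = 1.000e+08; subtracting the fixed part leaves 6.838e+07 for the pump, i.e. 78.35 dB.
Required insertion loss = 80 − 78.35 = 1.65 dB.

1.7 dB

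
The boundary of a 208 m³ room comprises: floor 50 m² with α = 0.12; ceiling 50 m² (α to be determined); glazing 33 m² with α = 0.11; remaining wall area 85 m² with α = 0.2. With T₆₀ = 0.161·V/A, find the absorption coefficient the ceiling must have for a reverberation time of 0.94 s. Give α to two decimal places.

0.18

A = 0.161·V/T₆₀ = 0.161·208/0.94 = 35.63 m² sabins.
Absorption from the other surfaces = 50·0.12 + 33·0.11 + 85·0.2 = 26.63 m², so the ceiling must supply 9.00 m² over 50 m².
α = 9.00/50 = 0.180.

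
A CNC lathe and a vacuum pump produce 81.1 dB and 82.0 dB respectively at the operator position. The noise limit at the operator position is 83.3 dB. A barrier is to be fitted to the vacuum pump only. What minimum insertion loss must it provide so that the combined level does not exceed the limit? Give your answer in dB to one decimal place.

2.7 dB

Fixed contribution from the other source: Σ 10^(L/10) = 10^(81.1/10) = 1.288e+08 (81.10 dB).
To meet 83.3 dB overall, the treated vacuum pump may contribute at most 10^(83.3/10) − 1.288e+08 = 8.497e+07, i.e. 79.29 dB.
So the vacuum pump must be reduced from 82.0 to 79.29 dB: IL = 2.71 dB.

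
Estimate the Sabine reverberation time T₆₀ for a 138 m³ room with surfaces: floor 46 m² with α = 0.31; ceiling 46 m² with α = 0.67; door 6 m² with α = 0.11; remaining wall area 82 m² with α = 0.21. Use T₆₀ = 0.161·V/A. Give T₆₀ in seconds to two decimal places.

0.35 s

Summing Sᵢαᵢ: 46·0.31 + 46·0.67 + 6·0.11 + 82·0.21 = 62.96 m².
T₆₀ = 0.161·V/A = 0.161·138/62.96 = 0.353 s.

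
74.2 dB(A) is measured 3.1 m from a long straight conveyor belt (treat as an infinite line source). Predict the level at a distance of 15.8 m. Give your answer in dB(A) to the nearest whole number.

Cylindrical spreading from a line source gives a 10·log₁₀(r₂/r₁) drop.
L₂ = 74.2 − 10·log₁₀(15.8/3.1) = 74.2 − 7.073 = 67.13 dB(A).

67 dB(A)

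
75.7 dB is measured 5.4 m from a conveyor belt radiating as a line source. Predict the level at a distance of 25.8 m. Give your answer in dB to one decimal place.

68.9 dB

Line-source attenuation: ΔL = 10·log₁₀(r₂/r₁) = 10·log₁₀(25.8/5.4) = 6.792 dB.
L₂ = 75.7 − 10·log₁₀(25.8/5.4) = 75.7 − 6.792 = 68.91 dB.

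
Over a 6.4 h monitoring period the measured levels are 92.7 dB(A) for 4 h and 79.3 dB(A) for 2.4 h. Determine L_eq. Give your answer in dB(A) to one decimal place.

The energy average is taken in the linear domain: L_eq = 10·log₁₀[(Σ tᵢ·10^(Lᵢ/10))/T], T = 6.4 h.
Σ tᵢ·10^(Lᵢ/10) = 4·10^(92.7/10) + 2.4·10^(79.3/10) = 7.653e+09.
L_eq = 10·log₁₀(7.653e+09/6.4) = 90.78 dB(A).

90.8 dB(A)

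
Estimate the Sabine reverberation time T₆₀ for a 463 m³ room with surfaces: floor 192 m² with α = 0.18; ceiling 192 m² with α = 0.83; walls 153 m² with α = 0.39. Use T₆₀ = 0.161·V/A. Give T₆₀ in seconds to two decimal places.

0.29 s

Summing Sᵢαᵢ: 192·0.18 + 192·0.83 + 153·0.39 = 253.59 m².
T₆₀ = 0.161·V/A = 0.161·463/253.59 = 0.294 s.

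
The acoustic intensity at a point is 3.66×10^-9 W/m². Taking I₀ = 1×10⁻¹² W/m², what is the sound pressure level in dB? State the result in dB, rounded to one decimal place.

I/I₀ = 3.66×10^-9/10⁻¹² = 3.66×10^3, and L = 10·log₁₀(I/I₀).
L = 10·(0.5635 + 3) = 35.63 dB.

35.6 dB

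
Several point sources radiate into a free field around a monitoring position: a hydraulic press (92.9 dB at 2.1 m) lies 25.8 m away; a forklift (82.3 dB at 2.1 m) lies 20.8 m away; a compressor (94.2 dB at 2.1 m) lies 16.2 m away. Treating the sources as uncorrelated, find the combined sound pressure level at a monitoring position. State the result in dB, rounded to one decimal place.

Propagate each source to the receiver with L = L_ref − 20·log₁₀(r/r_ref), then add intensities.
hydraulic press: 92.9 − 20·log₁₀(25.8/2.1) = 92.9 − 21.79 = 71.11 dB.
forklift: 82.3 − 20·log₁₀(20.8/2.1) = 82.3 − 19.92 = 62.38 dB.
compressor: 94.2 − 20·log₁₀(16.2/2.1) = 94.2 − 17.75 = 76.45 dB.
Σ 10^(L/10) = 5.885e+07 → L_total = 10·log₁₀(5.885e+07) = 77.70 dB.

77.7 dB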